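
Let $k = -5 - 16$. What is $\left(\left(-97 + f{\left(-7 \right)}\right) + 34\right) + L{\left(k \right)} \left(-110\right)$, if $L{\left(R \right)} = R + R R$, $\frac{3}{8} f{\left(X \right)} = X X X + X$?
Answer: $- \frac{141589}{3} \approx -47196.0$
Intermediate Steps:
$f{\left(X \right)} = \frac{8 X}{3} + \frac{8 X^{3}}{3}$ ($f{\left(X \right)} = \frac{8 \left(X X X + X\right)}{3} = \frac{8 \left(X^{2} X + X\right)}{3} = \frac{8 \left(X^{3} + X\right)}{3} = \frac{8 \left(X + X^{3}\right)}{3} = \frac{8 X}{3} + \frac{8 X^{3}}{3}$)
$k = -21$ ($k = -5 - 16 = -21$)
$L{\left(R \right)} = R + R^{2}$
$\left(\left(-97 + f{\left(-7 \right)}\right) + 34\right) + L{\left(k \right)} \left(-110\right) = \left(\left(-97 + \frac{8}{3} \left(-7\right) \left(1 + \left(-7\right)^{2}\right)\right) + 34\right) + - 21 \left(1 - 21\right) \left(-110\right) = \left(\left(-97 + \frac{8}{3} \left(-7\right) \left(1 + 49\right)\right) + 34\right) + \left(-21\right) \left(-20\right) \left(-110\right) = \left(\left(-97 + \frac{8}{3} \left(-7\right) 50\right) + 34\right) + 420 \left(-110\right) = \left(\left(-97 - \frac{2800}{3}\right) + 34\right) - 46200 = \left(- \frac{3091}{3} + 34\right) - 46200 = - \frac{2989}{3} - 46200 = - \frac{141589}{3}$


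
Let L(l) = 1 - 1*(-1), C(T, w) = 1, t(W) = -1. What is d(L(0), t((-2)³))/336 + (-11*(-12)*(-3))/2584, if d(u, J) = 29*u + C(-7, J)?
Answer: 2425/108528 ≈ 0.022344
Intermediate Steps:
L(l) = 2 (L(l) = 1 + 1 = 2)
d(u, J) = 1 + 29*u (d(u, J) = 29*u + 1 = 1 + 29*u)
d(L(0), t((-2)³))/336 + (-11*(-12)*(-3))/2584 = (1 + 29*2)/336 + (-11*(-12)*(-3))/2584 = (1 + 58)*(1/336) + (132*(-3))*(1/2584) = 59*(1/336) - 396*1/2584 = 59/336 - 99/646 = 2425/108528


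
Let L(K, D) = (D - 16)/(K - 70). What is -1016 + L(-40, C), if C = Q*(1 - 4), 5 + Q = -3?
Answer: -55884/55 ≈ -1016.1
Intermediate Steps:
Q = -8 (Q = -5 - 3 = -8)
C = 24 (C = -8*(1 - 4) = -8*(-3) = 24)
L(K, D) = (-16 + D)/(-70 + K)
-1016 + L(-40, C) = -1016 + (-16 + 24)/(-70 - 40) = -1016 + 8/(-110) = -1016 - 1/110*8 = -1016 - 4/55 = -55884/55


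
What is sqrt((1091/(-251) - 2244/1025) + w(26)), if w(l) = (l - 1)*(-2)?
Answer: 3*I*sqrt(16631707031)/51455 ≈ 7.519*I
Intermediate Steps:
w(l) = 2 - 2*l (w(l) = (-1 + l)*(-2) = 2 - 2*l)
sqrt((1091/(-251) - 2244/1025) + w(26)) = sqrt((1091/(-251) - 2244/1025) + (2 - 2*26)) = sqrt((1091*(-1/251) - 2244*1/1025) + (2 - 52)) = sqrt((-1091/251 - 2244/1025) - 50) = sqrt(-1681519/257275 - 50) = sqrt(-14545269/257275) = 3*I*sqrt(16631707031)/51455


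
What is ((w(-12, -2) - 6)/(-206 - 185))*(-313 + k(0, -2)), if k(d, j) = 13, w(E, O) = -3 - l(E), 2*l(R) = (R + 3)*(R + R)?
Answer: -35100/391 ≈ -89.770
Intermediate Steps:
l(R) = R*(3 + R) (l(R) = ((R + 3)*(R + R))/2 = ((3 + R)*(2*R))/2 = (2*R*(3 + R))/2 = R*(3 + R))
w(E, O) = -3 - E*(3 + E)
((w(-12, -2) - 6)/(-206 - 185))*(-313 + k(0, -2)) = (((-3 - 1*(-12)*(3 - 12)) - 6)/(-206 - 185))*(-313 + 13) = (((-3 - 1*(-12)*(-9)) - 6)/(-391))*(-300) = (((-3 - 108) - 6)*(-1/391))*(-300) = ((-111 - 6)*(-1/391))*(-300) = -117*(-1/391)*(-300) = (117/391)*(-300) = -35100/391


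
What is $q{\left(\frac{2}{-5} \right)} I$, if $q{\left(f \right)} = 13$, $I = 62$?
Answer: $806$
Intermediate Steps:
$q{\left(\frac{2}{-5} \right)} I = 13 \cdot 62 = 806$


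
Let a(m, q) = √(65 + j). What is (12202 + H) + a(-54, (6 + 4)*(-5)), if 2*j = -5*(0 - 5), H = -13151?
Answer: -949 + √310/2 ≈ -940.20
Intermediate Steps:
j = 25/2 (j = (-5*(0 - 5))/2 = (-5*(-5))/2 = (½)*25 = 25/2 ≈ 12.500)
a(m, q) = √310/2 (a(m, q) = √(65 + 25/2) = √(155/2) = √310/2)
(12202 + H) + a(-54, (6 + 4)*(-5)) = (12202 - 13151) + √310/2 = -949 + √310/2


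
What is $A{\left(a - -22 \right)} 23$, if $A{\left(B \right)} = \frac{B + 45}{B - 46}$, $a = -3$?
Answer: $- \frac{1472}{27} \approx -54.518$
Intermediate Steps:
$A{\left(B \right)} = \frac{45 + B}{-46 + B}$
$A{\left(a - -22 \right)} 23 = \frac{45 - -19}{-46 - -19} \cdot 23 = \frac{45 + \left(-3 + 22\right)}{-46 + \left(-3 + 22\right)} 23 = \frac{45 + 19}{-46 + 19} \cdot 23 = \frac{1}{-27} \cdot 64 \cdot 23 = \left(- \frac{1}{27}\right) 64 \cdot 23 = \left(- \frac{64}{27}\right) 23 = - \frac{1472}{27}$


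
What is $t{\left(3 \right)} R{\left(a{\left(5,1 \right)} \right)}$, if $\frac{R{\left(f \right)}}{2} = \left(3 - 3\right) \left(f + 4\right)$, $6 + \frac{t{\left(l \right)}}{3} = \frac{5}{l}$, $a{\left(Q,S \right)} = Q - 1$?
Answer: $0$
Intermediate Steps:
$a{\left(Q,S \right)} = -1 + Q$ ($a{\left(Q,S \right)} = Q - 1 = -1 + Q$)
$t{\left(l \right)} = -18 + \frac{15}{l}$ ($t{\left(l \right)} = -18 + 3 \frac{5}{l} = -18 + \frac{15}{l}$)
$R{\left(f \right)} = 0$ ($R{\left(f \right)} = 2 \left(3 - 3\right) \left(f + 4\right) = 2 \cdot 0 \left(4 + f\right) = 2 \cdot 0 = 0$)
$t{\left(3 \right)} R{\left(a{\left(5,1 \right)} \right)} = \left(-18 + \frac{15}{3}\right) 0 = \left(-18 + 15 \cdot \frac{1}{3}\right) 0 = \left(-18 + 5\right) 0 = \left(-13\right) 0 = 0$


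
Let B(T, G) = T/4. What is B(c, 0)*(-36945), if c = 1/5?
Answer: -7389/4 ≈ -1847.3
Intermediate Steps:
c = 1/5 (c = 1*(1/5) = 1/5 ≈ 0.20000)
B(T, G) = T/4 (B(T, G) = T*(1/4) = T/4)
B(c, 0)*(-36945) = ((1/4)*(1/5))*(-36945) = (1/20)*(-36945) = -7389/4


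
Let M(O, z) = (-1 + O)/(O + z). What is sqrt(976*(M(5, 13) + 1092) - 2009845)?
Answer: 5*I*sqrt(339781)/3 ≈ 971.51*I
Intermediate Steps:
M(O, z) = (-1 + O)/(O + z)
sqrt(976*(M(5, 13) + 1092) - 2009845) = sqrt(976*((-1 + 5)/(5 + 13) + 1092) - 2009845) = sqrt(976*(4/18 + 1092) - 2009845) = sqrt(976*((1/18)*4 + 1092) - 2009845) = sqrt(976*(2/9 + 1092) - 2009845) = sqrt(976*(9830/9) - 2009845) = sqrt(9594080/9 - 2009845) = sqrt(-8494525/9) = 5*I*sqrt(339781)/3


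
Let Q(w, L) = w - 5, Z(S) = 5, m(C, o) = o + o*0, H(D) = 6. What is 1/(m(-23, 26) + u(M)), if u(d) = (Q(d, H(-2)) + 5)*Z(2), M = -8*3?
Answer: -1/94 ≈ -0.010638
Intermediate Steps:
m(C, o) = o (m(C, o) = o + 0 = o)
M = -24
Q(w, L) = -5 + w
u(d) = 5*d (u(d) = ((-5 + d) + 5)*5 = d*5 = 5*d)
1/(m(-23, 26) + u(M)) = 1/(26 + 5*(-24)) = 1/(26 - 120) = 1/(-94) = -1/94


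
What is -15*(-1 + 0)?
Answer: 15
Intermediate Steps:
-15*(-1 + 0) = -15*(-1) = 15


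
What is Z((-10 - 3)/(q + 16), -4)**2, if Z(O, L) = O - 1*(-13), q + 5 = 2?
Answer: 144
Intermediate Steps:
q = -3 (q = -5 + 2 = -3)
Z(O, L) = 13 + O (Z(O, L) = O + 13 = 13 + O)
Z((-10 - 3)/(q + 16), -4)**2 = (13 + (-10 - 3)/(-3 + 16))**2 = (13 - 13/13)**2 = (13 - 13*1/13)**2 = (13 - 1)**2 = 12**2 = 144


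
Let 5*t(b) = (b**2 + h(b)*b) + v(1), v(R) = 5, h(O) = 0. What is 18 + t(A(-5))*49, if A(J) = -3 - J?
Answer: 531/5 ≈ 106.20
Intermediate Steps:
t(b) = 1 + b**2/5 (t(b) = ((b**2 + 0*b) + 5)/5 = ((b**2 + 0) + 5)/5 = (b**2 + 5)/5 = (5 + b**2)/5 = 1 + b**2/5)
18 + t(A(-5))*49 = 18 + (1 + (-3 - 1*(-5))**2/5)*49 = 18 + (1 + (-3 + 5)**2/5)*49 = 18 + (1 + (1/5)*2**2)*49 = 18 + (1 + (1/5)*4)*49 = 18 + (1 + 4/5)*49 = 18 + (9/5)*49 = 18 + 441/5 = 531/5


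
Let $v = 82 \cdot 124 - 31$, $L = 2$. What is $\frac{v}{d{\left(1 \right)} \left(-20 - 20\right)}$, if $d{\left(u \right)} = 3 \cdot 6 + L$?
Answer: $- \frac{10137}{800} \approx -12.671$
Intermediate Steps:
$d{\left(u \right)} = 20$ ($d{\left(u \right)} = 3 \cdot 6 + 2 = 18 + 2 = 20$)
$v = 10137$ ($v = 10168 - 31 = 10137$)
$\frac{v}{d{\left(1 \right)} \left(-20 - 20\right)} = \frac{10137}{20 \left(-20 - 20\right)} = \frac{10137}{20 \left(-40\right)} = \frac{10137}{-800} = 10137 \left(- \frac{1}{800}\right) = - \frac{10137}{800}$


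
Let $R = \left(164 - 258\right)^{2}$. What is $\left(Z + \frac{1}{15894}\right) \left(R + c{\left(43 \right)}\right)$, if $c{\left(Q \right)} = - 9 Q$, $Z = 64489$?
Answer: $\frac{8660125022983}{15894} \approx 5.4487 \cdot 10^{8}$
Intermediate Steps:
$R = 8836$ ($R = \left(-94\right)^{2} = 8836$)
$\left(Z + \frac{1}{15894}\right) \left(R + c{\left(43 \right)}\right) = \left(64489 + \frac{1}{15894}\right) \left(8836 - 387\right) = \frac{1024988167}{15894} \cdot 8449 = \frac{8660125022983}{15894}$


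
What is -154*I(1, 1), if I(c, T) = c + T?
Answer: -308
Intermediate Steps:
I(c, T) = T + c
-154*I(1, 1) = -154*(1 + 1) = -154*2 = -77*4 = -308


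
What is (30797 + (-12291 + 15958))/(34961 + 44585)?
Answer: 17232/39773 ≈ 0.43326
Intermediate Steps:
(30797 + (-12291 + 15958))/(34961 + 44585) = (30797 + 3667)/79546 = 34464*(1/79546) = 17232/39773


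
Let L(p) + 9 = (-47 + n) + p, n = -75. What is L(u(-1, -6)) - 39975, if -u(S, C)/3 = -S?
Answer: -40109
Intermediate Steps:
u(S, C) = 3*S (u(S, C) = -(-3)*S = 3*S)
L(p) = -131 + p (L(p) = -9 + ((-47 - 75) + p) = -9 + (-122 + p) = -131 + p)
L(u(-1, -6)) - 39975 = (-131 + 3*(-1)) - 39975 = (-131 - 3) - 39975 = -134 - 39975 = -40109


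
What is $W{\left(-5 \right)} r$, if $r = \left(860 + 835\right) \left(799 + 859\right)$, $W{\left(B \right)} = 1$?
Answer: $2810310$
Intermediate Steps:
$r = 2810310$ ($r = 1695 \cdot 1658 = 2810310$)
$W{\left(-5 \right)} r = 1 \cdot 2810310 = 2810310$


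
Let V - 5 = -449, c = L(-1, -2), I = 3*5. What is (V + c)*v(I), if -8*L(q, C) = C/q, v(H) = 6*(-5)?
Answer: 26655/2 ≈ 13328.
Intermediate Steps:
I = 15
v(H) = -30
L(q, C) = -C/(8*q)
c = -¼ (c = -⅛*(-2)/(-1) = -⅛*(-2)*(-1) = -¼ ≈ -0.25000)
V = -444 (V = 5 - 449 = -444)
(V + c)*v(I) = (-444 - ¼)*(-30) = -1777/4*(-30) = 26655/2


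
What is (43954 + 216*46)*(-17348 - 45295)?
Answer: -3375831270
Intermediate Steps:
(43954 + 216*46)*(-17348 - 45295) = (43954 + 9936)*(-62643) = 53890*(-62643) = -3375831270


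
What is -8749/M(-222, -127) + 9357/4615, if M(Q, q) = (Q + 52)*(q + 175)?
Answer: 23345951/7531680 ≈ 3.0997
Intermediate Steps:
M(Q, q) = (52 + Q)*(175 + q)
-8749/M(-222, -127) + 9357/4615 = -8749/(9100 + 52*(-127) + 175*(-222) - 222*(-127)) + 9357/4615 = -8749/(9100 - 6604 - 38850 + 28194) + 9357*(1/4615) = -8749/(-8160) + 9357/4615 = -8749*(-1/8160) + 9357/4615 = 8749/8160 + 9357/4615 = 23345951/7531680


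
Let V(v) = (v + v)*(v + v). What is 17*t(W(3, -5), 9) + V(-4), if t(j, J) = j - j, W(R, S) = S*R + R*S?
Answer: 64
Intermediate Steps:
W(R, S) = 2*R*S (W(R, S) = R*S + R*S = 2*R*S)
V(v) = 4*v² (V(v) = (2*v)*(2*v) = 4*v²)
t(j, J) = 0
17*t(W(3, -5), 9) + V(-4) = 17*0 + 4*(-4)² = 0 + 4*16 = 0 + 64 = 64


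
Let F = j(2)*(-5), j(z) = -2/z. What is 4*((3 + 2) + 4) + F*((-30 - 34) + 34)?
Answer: -114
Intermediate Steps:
F = 5 (F = -2/2*(-5) = -2*½*(-5) = -1*(-5) = 5)
4*((3 + 2) + 4) + F*((-30 - 34) + 34) = 4*((3 + 2) + 4) + 5*((-30 - 34) + 34) = 4*(5 + 4) + 5*(-64 + 34) = 4*9 + 5*(-30) = 36 - 150 = -114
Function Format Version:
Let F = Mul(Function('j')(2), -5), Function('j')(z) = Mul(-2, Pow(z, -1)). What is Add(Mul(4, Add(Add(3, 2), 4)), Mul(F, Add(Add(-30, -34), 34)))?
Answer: -114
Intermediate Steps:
F = 5 (F = Mul(Mul(-2, Pow(2, -1)), -5) = Mul(Mul(-2, Rational(1, 2)), -5) = Mul(-1, -5) = 5)
Add(Mul(4, Add(Add(3, 2), 4)), Mul(F, Add(Add(-30, -34), 34))) = Add(Mul(4, Add(Add(3, 2), 4)), Mul(5, Add(Add(-30, -34), 34))) = Add(Mul(4, Add(5, 4)), Mul(5, Add(-64, 34))) = Add(Mul(4, 9), Mul(5, -30)) = Add(36, -150) = -114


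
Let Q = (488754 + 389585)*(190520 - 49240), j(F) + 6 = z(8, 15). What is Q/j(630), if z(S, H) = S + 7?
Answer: 124091733920/9 ≈ 1.3788e+10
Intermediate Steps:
z(S, H) = 7 + S
j(F) = 9 (j(F) = -6 + (7 + 8) = -6 + 15 = 9)
Q = 124091733920 (Q = 878339*141280 = 124091733920)
Q/j(630) = 124091733920/9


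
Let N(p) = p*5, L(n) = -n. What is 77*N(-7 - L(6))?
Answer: -385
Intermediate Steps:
N(p) = 5*p
77*N(-7 - L(6)) = 77*(5*(-7 - (-1)*6)) = 77*(5*(-7 - 1*(-6))) = 77*(5*(-7 + 6)) = 77*(5*(-1)) = 77*(-5) = -385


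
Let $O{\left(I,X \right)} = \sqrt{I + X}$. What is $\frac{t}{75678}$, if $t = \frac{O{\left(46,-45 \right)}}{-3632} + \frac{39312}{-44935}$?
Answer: $- \frac{142826119}{12350946257760} \approx -1.1564 \cdot 10^{-5}$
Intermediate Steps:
$t = - \frac{142826119}{163203920}$ ($t = \frac{\sqrt{46 - 45}}{-3632} + \frac{39312}{-44935} = \sqrt{1} \left(- \frac{1}{3632}\right) + 39312 \left(- \frac{1}{44935}\right) = 1 \left(- \frac{1}{3632}\right) - \frac{39312}{44935} = - \frac{1}{3632} - \frac{39312}{44935} = - \frac{142826119}{163203920} \approx -0.87514$)
$\frac{t}{75678} = - \frac{142826119}{163203920 \cdot 75678} = \left(- \frac{142826119}{163203920}\right) \frac{1}{75678} = - \frac{142826119}{12350946257760}$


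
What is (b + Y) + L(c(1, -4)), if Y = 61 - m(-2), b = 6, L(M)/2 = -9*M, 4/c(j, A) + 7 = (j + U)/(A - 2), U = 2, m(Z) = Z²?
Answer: 363/5 ≈ 72.600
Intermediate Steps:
c(j, A) = 4/(-7 + (2 + j)/(-2 + A)) (c(j, A) = 4/(-7 + (j + 2)/(A - 2)) = 4/(-7 + (2 + j)/(-2 + A)))
L(M) = -18*M (L(M) = 2*(-9*M) = -18*M)
Y = 57 (Y = 61 - 1*(-2)² = 61 - 1*4 = 61 - 4 = 57)
(b + Y) + L(c(1, -4)) = (6 + 57) - 72*(-2 - 4)/(16 + 1 - 7*(-4)) = 63 - 72*(-6)/(16 + 1 + 28) = 63 - 72*(-6)/45 = 63 - 18*(-8/15) = 63 + 48/5 = 363/5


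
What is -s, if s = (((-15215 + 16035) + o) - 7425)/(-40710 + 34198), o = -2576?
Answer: -9181/6512 ≈ -1.4099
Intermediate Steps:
s = 9181/6512 (s = (((-15215 + 16035) - 2576) - 7425)/(-40710 + 34198) = ((820 - 2576) - 7425)/(-6512) = (-1756 - 7425)*(-1/6512) = -9181*(-1/6512) = 9181/6512 ≈ 1.4099)
-s = -1*9181/6512 = -9181/6512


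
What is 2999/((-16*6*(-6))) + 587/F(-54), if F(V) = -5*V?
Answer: 63769/8640 ≈ 7.3807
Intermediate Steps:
2999/((-16*6*(-6))) + 587/F(-54) = 2999/((-16*6*(-6))) + 587/((-5*(-54))) = 2999/((-96*(-6))) + 587/270 = 2999/576 + 587*(1/270) = 2999*(1/576) + 587/270 = 2999/576 + 587/270 = 63769/8640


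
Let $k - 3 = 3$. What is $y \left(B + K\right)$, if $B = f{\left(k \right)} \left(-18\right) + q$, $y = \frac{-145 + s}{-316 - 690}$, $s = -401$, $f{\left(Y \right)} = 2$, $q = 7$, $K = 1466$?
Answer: $\frac{392301}{503} \approx 779.92$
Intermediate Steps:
$k = 6$ ($k = 3 + 3 = 6$)
$y = \frac{273}{503}$ ($y = \frac{-145 - 401}{-316 - 690} = - \frac{546}{-1006} = \left(-546\right) \left(- \frac{1}{1006}\right) = \frac{273}{503} \approx 0.54274$)
$B = -29$ ($B = 2 \left(-18\right) + 7 = -36 + 7 = -29$)
$y \left(B + K\right) = \frac{273 \left(-29 + 1466\right)}{503} = \frac{273}{503} \cdot 1437 = \frac{392301}{503}$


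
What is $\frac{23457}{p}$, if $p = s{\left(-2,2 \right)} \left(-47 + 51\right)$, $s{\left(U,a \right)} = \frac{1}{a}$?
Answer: $\frac{23457}{2} \approx 11729.0$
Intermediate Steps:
$p = 2$ ($p = \frac{-47 + 51}{2} = \frac{1}{2} \cdot 4 = 2$)
$\frac{23457}{p} = \frac{23457}{2}$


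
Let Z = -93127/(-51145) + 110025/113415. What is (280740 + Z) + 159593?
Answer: 170281084627707/386707345 ≈ 4.4034e+5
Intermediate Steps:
Z = 1079281822/386707345 (Z = -93127*(-1/51145) + 110025*(1/113415) = 93127/51145 + 7335/7561 = 1079281822/386707345 ≈ 2.7910)
(280740 + Z) + 159593 = (280740 + 1079281822/386707345) + 159593 = 108565299317122/386707345 + 159593 = 170281084627707/386707345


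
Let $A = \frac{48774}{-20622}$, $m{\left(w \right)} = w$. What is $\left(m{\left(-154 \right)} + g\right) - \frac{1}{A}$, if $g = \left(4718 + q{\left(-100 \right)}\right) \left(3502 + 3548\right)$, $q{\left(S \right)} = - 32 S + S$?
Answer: $\frac{448044031671}{8129} \approx 5.5117 \cdot 10^{7}$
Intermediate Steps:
$q{\left(S \right)} = - 31 S$
$A = - \frac{8129}{3437}$ ($A = 48774 \left(- \frac{1}{20622}\right) = - \frac{8129}{3437} \approx -2.3651$)
$g = 55116900$ ($g = \left(4718 - -3100\right) \left(3502 + 3548\right) = \left(4718 + 3100\right) 7050 = 7818 \cdot 7050 = 55116900$)
$\left(m{\left(-154 \right)} + g\right) - \frac{1}{A} = \left(-154 + 55116900\right) - \frac{1}{- \frac{8129}{3437}} = 55116746 - - \frac{3437}{8129} = 55116746 + \frac{3437}{8129} = \frac{448044031671}{8129}$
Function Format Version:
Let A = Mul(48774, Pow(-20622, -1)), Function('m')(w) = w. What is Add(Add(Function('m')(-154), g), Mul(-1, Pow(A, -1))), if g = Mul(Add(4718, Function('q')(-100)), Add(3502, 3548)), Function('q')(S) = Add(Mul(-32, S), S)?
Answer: Rational(448044031671, 8129) ≈ 5.5117e+7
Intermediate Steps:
Function('q')(S) = Mul(-31, S)
A = Rational(-8129, 3437) (A = Mul(48774, Rational(-1, 20622)) = Rational(-8129, 3437) ≈ -2.3651)
g = 55116900 (g = Mul(Add(4718, Mul(-31, -100)), Add(3502, 3548)) = Mul(Add(4718, 3100), 7050) = Mul(7818, 7050) = 55116900)
Add(Add(Function('m')(-154), g), Mul(-1, Pow(A, -1))) = Add(Add(-154, 55116900), Mul(-1, Pow(Rational(-8129, 3437), -1))) = Add(55116746, Mul(-1, Rational(-3437, 8129))) = Add(55116746, Rational(3437, 8129)) = Rational(448044031671, 8129)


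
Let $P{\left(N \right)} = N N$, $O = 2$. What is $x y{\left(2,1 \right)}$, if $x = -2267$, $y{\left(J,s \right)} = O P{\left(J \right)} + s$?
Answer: $-20403$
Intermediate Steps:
$P{\left(N \right)} = N^{2}$
$y{\left(J,s \right)} = s + 2 J^{2}$ ($y{\left(J,s \right)} = 2 J^{2} + s = s + 2 J^{2}$)
$x y{\left(2,1 \right)} = - 2267 \left(1 + 2 \cdot 2^{2}\right) = - 2267 \left(1 + 2 \cdot 4\right) = - 2267 \left(1 + 8\right) = \left(-2267\right) 9 = -20403$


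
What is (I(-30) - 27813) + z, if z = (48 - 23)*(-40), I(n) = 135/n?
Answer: -57635/2 ≈ -28818.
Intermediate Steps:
z = -1000 (z = 25*(-40) = -1000)
(I(-30) - 27813) + z = (135/(-30) - 27813) - 1000 = (135*(-1/30) - 27813) - 1000 = (-9/2 - 27813) - 1000 = -55635/2 - 1000 = -57635/2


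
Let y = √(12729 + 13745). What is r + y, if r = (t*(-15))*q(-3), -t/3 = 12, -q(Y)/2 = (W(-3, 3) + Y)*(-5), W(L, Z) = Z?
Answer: √26474 ≈ 162.71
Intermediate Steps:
y = √26474 ≈ 162.71
q(Y) = 30 + 10*Y (q(Y) = -2*(3 + Y)*(-5) = -2*(-15 - 5*Y) = 30 + 10*Y)
t = -36 (t = -3*12 = -36)
r = 0 (r = (-36*(-15))*(30 + 10*(-3)) = 540*(30 - 30) = 540*0 = 0)
r + y = 0 + √26474 = √26474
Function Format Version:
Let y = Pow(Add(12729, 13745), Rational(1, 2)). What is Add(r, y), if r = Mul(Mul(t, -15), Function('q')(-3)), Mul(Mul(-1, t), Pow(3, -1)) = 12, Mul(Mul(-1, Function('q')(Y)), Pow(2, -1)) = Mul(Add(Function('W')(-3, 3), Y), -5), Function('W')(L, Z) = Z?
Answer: Pow(26474, Rational(1, 2)) ≈ 162.71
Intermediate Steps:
y = Pow(26474, Rational(1, 2)) ≈ 162.71
Function('q')(Y) = Add(30, Mul(10, Y)) (Function('q')(Y) = Mul(-2, Mul(Add(3, Y), -5)) = Mul(-2, Add(-15, Mul(-5, Y))) = Add(30, Mul(10, Y)))
t = -36 (t = Mul(-3, 12) = -36)
r = 0 (r = Mul(Mul(-36, -15), Add(30, Mul(10, -3))) = Mul(540, Add(30, -30)) = Mul(540, 0) = 0)
Add(r, y) = Add(0, Pow(26474, Rational(1, 2))) = Pow(26474, Rational(1, 2))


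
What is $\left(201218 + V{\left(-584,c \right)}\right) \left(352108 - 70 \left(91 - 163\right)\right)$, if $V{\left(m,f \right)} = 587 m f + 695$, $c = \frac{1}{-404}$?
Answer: $\frac{7314003534420}{101} \approx 7.2416 \cdot 10^{10}$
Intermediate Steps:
$c = - \frac{1}{404} \approx -0.0024752$
$V{\left(m,f \right)} = 695 + 587 f m$ ($V{\left(m,f \right)} = 587 f m + 695 = 695 + 587 f m$)
$\left(201218 + V{\left(-584,c \right)}\right) \left(352108 - 70 \left(91 - 163\right)\right) = \left(201218 + \left(695 + 587 \left(- \frac{1}{404}\right) \left(-584\right)\right)\right) \left(352108 - 70 \left(91 - 163\right)\right) = \left(201218 + \left(695 + \frac{85702}{101}\right)\right) \left(352108 - -5040\right) = \left(201218 + \frac{155897}{101}\right) \left(352108 + 5040\right) = \frac{20478915}{101} \cdot 357148 = \frac{7314003534420}{101}$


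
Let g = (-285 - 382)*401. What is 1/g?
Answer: -1/267467 ≈ -3.7388e-6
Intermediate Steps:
g = -267467 (g = -667*401 = -267467)
1/g = 1/(-267467) = -1/267467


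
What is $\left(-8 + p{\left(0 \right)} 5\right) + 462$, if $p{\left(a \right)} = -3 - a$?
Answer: $439$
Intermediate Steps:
$\left(-8 + p{\left(0 \right)} 5\right) + 462 = \left(-8 + \left(-3 - 0\right) 5\right) + 462 = \left(-8 + \left(-3 + 0\right) 5\right) + 462 = \left(-8 - 15\right) + 462 = -23 + 462 = 439$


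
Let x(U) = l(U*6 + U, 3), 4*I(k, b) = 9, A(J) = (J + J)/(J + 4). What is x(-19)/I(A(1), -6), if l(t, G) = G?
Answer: 4/3 ≈ 1.3333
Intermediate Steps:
A(J) = 2*J/(4 + J) (A(J) = (2*J)/(4 + J) = 2*J/(4 + J))
I(k, b) = 9/4 (I(k, b) = (¼)*9 = 9/4)
x(U) = 3
x(-19)/I(A(1), -6) = 3/(9/4) = 3*(4/9) = 4/3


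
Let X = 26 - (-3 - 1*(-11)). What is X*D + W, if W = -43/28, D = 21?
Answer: 10541/28 ≈ 376.46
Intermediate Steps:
X = 18 (X = 26 - (-3 + 11) = 26 - 1*8 = 26 - 8 = 18)
W = -43/28 (W = -43*1/28 = -43/28 ≈ -1.5357)
X*D + W = 18*21 - 43/28 = 378 - 43/28 = 10541/28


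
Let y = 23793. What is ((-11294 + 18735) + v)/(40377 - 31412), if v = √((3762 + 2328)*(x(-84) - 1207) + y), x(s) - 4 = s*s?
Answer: 7441/8965 + √35668563/8965 ≈ 1.4962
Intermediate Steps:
x(s) = 4 + s² (x(s) = 4 + s*s = 4 + s²)
v = √35668563 (v = √((3762 + 2328)*((4 + (-84)²) - 1207) + 23793) = √(6090*((4 + 7056) - 1207) + 23793) = √(6090*(7060 - 1207) + 23793) = √(6090*5853 + 23793) = √(35644770 + 23793) = √35668563 ≈ 5972.3)
((-11294 + 18735) + v)/(40377 - 31412) = ((-11294 + 18735) + √35668563)/(40377 - 31412) = (7441 + √35668563)/8965 = (7441 + √35668563)*(1/8965) = 7441/8965 + √35668563/8965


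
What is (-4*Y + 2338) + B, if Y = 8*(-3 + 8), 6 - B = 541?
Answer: 1643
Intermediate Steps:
B = -535 (B = 6 - 1*541 = 6 - 541 = -535)
Y = 40 (Y = 8*5 = 40)
(-4*Y + 2338) + B = (-4*40 + 2338) - 535 = (-160 + 2338) - 535 = 2178 - 535 = 1643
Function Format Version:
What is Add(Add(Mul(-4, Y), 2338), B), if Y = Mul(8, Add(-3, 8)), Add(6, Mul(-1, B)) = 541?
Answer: 1643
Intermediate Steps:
B = -535 (B = Add(6, Mul(-1, 541)) = Add(6, -541) = -535)
Y = 40 (Y = Mul(8, 5) = 40)
Add(Add(Mul(-4, Y), 2338), B) = Add(Add(Mul(-4, 40), 2338), -535) = Add(Add(-160, 2338), -535) = Add(2178, -535) = 1643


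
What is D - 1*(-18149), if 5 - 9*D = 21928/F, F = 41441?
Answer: 2256399886/124323 ≈ 18150.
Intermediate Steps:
D = 61759/124323 (D = 5/9 - 21928/(9*41441) = 5/9 - ⅑*21928/41441 = 5/9 - 21928/372969 = 61759/124323 ≈ 0.49676)
D - 1*(-18149) = 61759/124323 - 1*(-18149) = 61759/124323 + 18149 = 2256399886/124323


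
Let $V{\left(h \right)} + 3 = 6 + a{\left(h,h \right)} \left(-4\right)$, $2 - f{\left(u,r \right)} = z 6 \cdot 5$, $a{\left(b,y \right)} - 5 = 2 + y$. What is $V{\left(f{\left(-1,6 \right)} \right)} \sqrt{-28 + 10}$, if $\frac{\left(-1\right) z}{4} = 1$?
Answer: $- 1539 i \sqrt{2} \approx - 2176.5 i$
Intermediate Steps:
$z = -4$ ($z = \left(-4\right) 1 = -4$)
$a{\left(b,y \right)} = 7 + y$ ($a{\left(b,y \right)} = 5 + \left(2 + y\right) = 7 + y$)
$f{\left(u,r \right)} = 122$ ($f{\left(u,r \right)} = 2 - \left(-4\right) 6 \cdot 5 = 2 - \left(-24\right) 5 = 2 - -120 = 2 + 120 = 122$)
$V{\left(h \right)} = -25 - 4 h$ ($V{\left(h \right)} = -3 + \left(6 + \left(7 + h\right) \left(-4\right)\right) = -3 + \left(6 - \left(28 + 4 h\right)\right) = -3 - \left(22 + 4 h\right) = -25 - 4 h$)
$V{\left(f{\left(-1,6 \right)} \right)} \sqrt{-28 + 10} = \left(-25 - 488\right) \sqrt{-28 + 10} = \left(-25 - 488\right) \sqrt{-18} = - 513 \cdot 3 i \sqrt{2} = - 1539 i \sqrt{2}$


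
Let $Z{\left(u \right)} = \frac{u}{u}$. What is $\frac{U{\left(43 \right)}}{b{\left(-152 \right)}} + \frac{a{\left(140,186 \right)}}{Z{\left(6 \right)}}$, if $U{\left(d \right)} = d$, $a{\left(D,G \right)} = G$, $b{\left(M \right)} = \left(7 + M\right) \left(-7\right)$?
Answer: $\frac{188833}{1015} \approx 186.04$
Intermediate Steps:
$Z{\left(u \right)} = 1$
$b{\left(M \right)} = -49 - 7 M$
$\frac{U{\left(43 \right)}}{b{\left(-152 \right)}} + \frac{a{\left(140,186 \right)}}{Z{\left(6 \right)}} = \frac{43}{-49 - -1064} + \frac{186}{1} = \frac{43}{-49 + 1064} + 186 \cdot 1 = \frac{43}{1015} + 186 = \frac{188833}{1015}$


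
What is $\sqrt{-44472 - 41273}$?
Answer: $i \sqrt{85745} \approx 292.82 i$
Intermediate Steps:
$\sqrt{-44472 - 41273} = \sqrt{-85745} = i \sqrt{85745}$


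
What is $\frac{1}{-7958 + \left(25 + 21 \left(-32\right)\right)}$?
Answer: $- \frac{1}{8605} \approx -0.00011621$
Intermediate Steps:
$\frac{1}{-7958 + \left(25 + 21 \left(-32\right)\right)} = \frac{1}{-7958 + \left(25 - 672\right)} = \frac{1}{-7958 - 647} = \frac{1}{-8605} = - \frac{1}{8605}$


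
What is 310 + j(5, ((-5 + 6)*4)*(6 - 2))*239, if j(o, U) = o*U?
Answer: 19430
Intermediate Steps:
j(o, U) = U*o
310 + j(5, ((-5 + 6)*4)*(6 - 2))*239 = 310 + ((((-5 + 6)*4)*(6 - 2))*5)*239 = 310 + (((1*4)*4)*5)*239 = 310 + ((4*4)*5)*239 = 310 + (16*5)*239 = 310 + 80*239 = 310 + 19120 = 19430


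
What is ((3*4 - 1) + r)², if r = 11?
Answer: 484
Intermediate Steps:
((3*4 - 1) + r)² = ((3*4 - 1) + 11)² = ((12 - 1) + 11)² = (11 + 11)² = 22² = 484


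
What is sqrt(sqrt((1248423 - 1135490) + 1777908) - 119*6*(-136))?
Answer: sqrt(97104 + sqrt(1890841)) ≈ 313.81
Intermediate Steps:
sqrt(sqrt((1248423 - 1135490) + 1777908) - 119*6*(-136)) = sqrt(sqrt(112933 + 1777908) - 714*(-136)) = sqrt(sqrt(1890841) + 97104) = sqrt(97104 + sqrt(1890841))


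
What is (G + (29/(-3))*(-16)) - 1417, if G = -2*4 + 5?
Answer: -3796/3 ≈ -1265.3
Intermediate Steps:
G = -3 (G = -8 + 5 = -3)
(G + (29/(-3))*(-16)) - 1417 = (-3 + (29/(-3))*(-16)) - 1417 = (-3 + (29*(-⅓))*(-16)) - 1417 = (-3 - 29/3*(-16)) - 1417 = (-3 + 464/3) - 1417 = 455/3 - 1417 = -3796/3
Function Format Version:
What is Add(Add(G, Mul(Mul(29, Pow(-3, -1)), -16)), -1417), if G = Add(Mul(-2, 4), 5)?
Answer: Rational(-3796, 3) ≈ -1265.3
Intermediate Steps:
G = -3 (G = Add(-8, 5) = -3)
Add(Add(G, Mul(Mul(29, Pow(-3, -1)), -16)), -1417) = Add(Add(-3, Mul(Mul(29, Pow(-3, -1)), -16)), -1417) = Add(Add(-3, Mul(Mul(29, Rational(-1, 3)), -16)), -1417) = Add(Add(-3, Mul(Rational(-29, 3), -16)), -1417) = Add(Add(-3, Rational(464, 3)), -1417) = Add(Rational(455, 3), -1417) = Rational(-3796, 3)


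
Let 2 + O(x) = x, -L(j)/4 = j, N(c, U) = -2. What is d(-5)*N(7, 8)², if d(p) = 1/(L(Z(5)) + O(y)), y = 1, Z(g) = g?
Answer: -4/21 ≈ -0.19048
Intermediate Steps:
L(j) = -4*j
O(x) = -2 + x
d(p) = -1/21 (d(p) = 1/(-4*5 + (-2 + 1)) = 1/(-20 - 1) = 1/(-21) = -1/21)
d(-5)*N(7, 8)² = -1/21*(-2)² = -1/21*4 = -4/21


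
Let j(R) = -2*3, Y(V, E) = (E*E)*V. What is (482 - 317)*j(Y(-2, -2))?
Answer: -990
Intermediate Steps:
Y(V, E) = V*E² (Y(V, E) = E²*V = V*E²)
j(R) = -6
(482 - 317)*j(Y(-2, -2)) = (482 - 317)*(-6) = 165*(-6) = -990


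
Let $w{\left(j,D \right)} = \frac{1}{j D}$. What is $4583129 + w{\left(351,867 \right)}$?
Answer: $\frac{1394724067894}{304317} \approx 4.5831 \cdot 10^{6}$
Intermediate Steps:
$w{\left(j,D \right)} = \frac{1}{D j}$
$4583129 + w{\left(351,867 \right)} = 4583129 + \frac{1}{867 \cdot 351} = 4583129 + \frac{1}{867} \cdot \frac{1}{351} = 4583129 + \frac{1}{304317} = \frac{1394724067894}{304317}$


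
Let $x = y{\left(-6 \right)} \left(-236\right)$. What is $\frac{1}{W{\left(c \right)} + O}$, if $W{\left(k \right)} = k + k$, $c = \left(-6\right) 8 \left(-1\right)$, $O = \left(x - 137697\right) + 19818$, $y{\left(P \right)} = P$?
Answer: $- \frac{1}{116367} \approx -8.5935 \cdot 10^{-6}$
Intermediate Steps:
$x = 1416$ ($x = \left(-6\right) \left(-236\right) = 1416$)
$O = -116463$ ($O = \left(1416 - 137697\right) + 19818 = -136281 + 19818 = -116463$)
$c = 48$ ($c = \left(-48\right) \left(-1\right) = 48$)
$W{\left(k \right)} = 2 k$
$\frac{1}{W{\left(c \right)} + O} = \frac{1}{2 \cdot 48 - 116463} = \frac{1}{96 - 116463} = \frac{1}{-116367} = - \frac{1}{116367}$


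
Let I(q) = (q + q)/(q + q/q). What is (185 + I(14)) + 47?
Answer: 3508/15 ≈ 233.87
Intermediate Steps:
I(q) = 2*q/(1 + q) (I(q) = (2*q)/(q + 1) = (2*q)/(1 + q) = 2*q/(1 + q))
(185 + I(14)) + 47 = (185 + 2*14/(1 + 14)) + 47 = (185 + 2*14/15) + 47 = (185 + 2*14*(1/15)) + 47 = (185 + 28/15) + 47 = 2803/15 + 47 = 3508/15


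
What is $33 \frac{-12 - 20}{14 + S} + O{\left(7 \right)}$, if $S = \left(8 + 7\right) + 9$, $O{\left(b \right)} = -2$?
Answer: $- \frac{566}{19} \approx -29.789$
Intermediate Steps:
$S = 24$ ($S = 15 + 9 = 24$)
$33 \frac{-12 - 20}{14 + S} + O{\left(7 \right)} = 33 \frac{-12 - 20}{14 + 24} - 2 = 33 \left(- \frac{32}{38}\right) - 2 = 33 \left(\left(-32\right) \frac{1}{38}\right) - 2 = 33 \left(- \frac{16}{19}\right) - 2 = - \frac{528}{19} - 2 = - \frac{566}{19}$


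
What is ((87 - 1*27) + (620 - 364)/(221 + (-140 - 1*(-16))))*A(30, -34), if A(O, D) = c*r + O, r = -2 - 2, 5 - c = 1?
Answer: 85064/97 ≈ 876.95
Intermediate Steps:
c = 4 (c = 5 - 1*1 = 5 - 1 = 4)
r = -4
A(O, D) = -16 + O (A(O, D) = 4*(-4) + O = -16 + O)
((87 - 1*27) + (620 - 364)/(221 + (-140 - 1*(-16))))*A(30, -34) = ((87 - 1*27) + (620 - 364)/(221 + (-140 - 1*(-16))))*(-16 + 30) = ((87 - 27) + 256/(221 + (-140 + 16)))*14 = (60 + 256/(221 - 124))*14 = (60 + 256/97)*14 = (6076/97)*14 = 85064/97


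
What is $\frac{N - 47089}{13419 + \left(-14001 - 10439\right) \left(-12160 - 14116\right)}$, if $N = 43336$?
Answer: $- \frac{3753}{642198859} \approx -5.844 \cdot 10^{-6}$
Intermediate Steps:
$\frac{N - 47089}{13419 + \left(-14001 - 10439\right) \left(-12160 - 14116\right)} = \frac{43336 - 47089}{13419 + \left(-14001 - 10439\right) \left(-12160 - 14116\right)} = - \frac{3753}{13419 - -642185440} = - \frac{3753}{13419 + 642185440} = - \frac{3753}{642198859}$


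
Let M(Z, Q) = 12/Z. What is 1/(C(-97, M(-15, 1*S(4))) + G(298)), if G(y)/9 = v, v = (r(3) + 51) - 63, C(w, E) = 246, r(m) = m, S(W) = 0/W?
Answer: 1/165 ≈ 0.0060606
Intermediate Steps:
S(W) = 0
v = -9 (v = (3 + 51) - 63 = 54 - 63 = -9)
G(y) = -81 (G(y) = 9*(-9) = -81)
1/(C(-97, M(-15, 1*S(4))) + G(298)) = 1/(246 - 81) = 1/165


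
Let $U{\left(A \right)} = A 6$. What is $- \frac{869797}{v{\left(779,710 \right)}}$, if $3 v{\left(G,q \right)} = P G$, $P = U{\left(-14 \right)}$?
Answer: $\frac{869797}{21812} \approx 39.877$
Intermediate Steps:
$U{\left(A \right)} = 6 A$
$P = -84$ ($P = 6 \left(-14\right) = -84$)
$v{\left(G,q \right)} = - 28 G$ ($v{\left(G,q \right)} = \frac{\left(-84\right) G}{3} = - 28 G$)
$- \frac{869797}{v{\left(779,710 \right)}} = - \frac{869797}{\left(-28\right) 779} = - \frac{869797}{-21812} = \left(-869797\right) \left(- \frac{1}{21812}\right) = \frac{869797}{21812}$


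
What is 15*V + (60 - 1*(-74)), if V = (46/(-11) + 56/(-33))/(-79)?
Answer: 117416/869 ≈ 135.12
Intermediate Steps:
V = 194/2607 (V = (46*(-1/11) + 56*(-1/33))*(-1/79) = (-46/11 - 56/33)*(-1/79) = -194/33*(-1/79) = 194/2607 ≈ 0.074415)
15*V + (60 - 1*(-74)) = 15*(194/2607) + (60 - 1*(-74)) = 970/869 + (60 + 74) = 970/869 + 134 = 117416/869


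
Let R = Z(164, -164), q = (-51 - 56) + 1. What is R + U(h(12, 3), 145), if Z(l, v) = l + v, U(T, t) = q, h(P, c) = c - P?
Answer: -106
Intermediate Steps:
q = -106 (q = -107 + 1 = -106)
U(T, t) = -106
R = 0 (R = 164 - 164 = 0)
R + U(h(12, 3), 145) = 0 - 106 = -106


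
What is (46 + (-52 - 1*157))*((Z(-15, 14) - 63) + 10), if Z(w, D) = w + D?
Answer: 8802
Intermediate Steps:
Z(w, D) = D + w
(46 + (-52 - 1*157))*((Z(-15, 14) - 63) + 10) = (46 + (-52 - 1*157))*(((14 - 15) - 63) + 10) = (46 + (-52 - 157))*((-1 - 63) + 10) = (46 - 209)*(-64 + 10) = -163*(-54) = 8802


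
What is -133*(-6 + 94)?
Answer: -11704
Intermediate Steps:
-133*(-6 + 94) = -133*88 = -11704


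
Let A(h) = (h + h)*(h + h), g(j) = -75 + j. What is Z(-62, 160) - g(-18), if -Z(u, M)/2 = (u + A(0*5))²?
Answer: -7595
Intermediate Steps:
A(h) = 4*h² (A(h) = (2*h)*(2*h) = 4*h²)
Z(u, M) = -2*u² (Z(u, M) = -2*(u + 4*(0*5)²)² = -2*(u + 4*0²)² = -2*(u + 4*0)² = -2*(u + 0)² = -2*u²)
Z(-62, 160) - g(-18) = -2*(-62)² - (-75 - 18) = -2*3844 - 1*(-93) = -7688 + 93 = -7595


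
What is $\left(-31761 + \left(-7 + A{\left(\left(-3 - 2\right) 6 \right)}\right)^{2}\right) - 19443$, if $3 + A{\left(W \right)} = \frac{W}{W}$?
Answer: $-51123$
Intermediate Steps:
$A{\left(W \right)} = -2$ ($A{\left(W \right)} = -3 + \frac{W}{W} = -3 + 1 = -2$)
$\left(-31761 + \left(-7 + A{\left(\left(-3 - 2\right) 6 \right)}\right)^{2}\right) - 19443 = \left(-31761 + \left(-7 - 2\right)^{2}\right) - 19443 = \left(-31761 + \left(-9\right)^{2}\right) - 19443 = \left(-31761 + 81\right) - 19443 = -31680 - 19443 = -51123$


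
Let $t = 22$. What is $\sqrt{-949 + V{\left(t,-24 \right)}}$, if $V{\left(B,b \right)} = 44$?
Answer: $i \sqrt{905} \approx 30.083 i$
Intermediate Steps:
$\sqrt{-949 + V{\left(t,-24 \right)}} = \sqrt{-949 + 44} = \sqrt{-905} = i \sqrt{905}$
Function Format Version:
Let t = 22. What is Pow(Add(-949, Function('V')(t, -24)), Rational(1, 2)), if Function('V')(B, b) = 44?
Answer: Mul(I, Pow(905, Rational(1, 2))) ≈ Mul(30.083, I)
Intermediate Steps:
Pow(Add(-949, Function('V')(t, -24)), Rational(1, 2)) = Pow(Add(-949, 44), Rational(1, 2)) = Pow(-905, Rational(1, 2)) = Mul(I, Pow(905, Rational(1, 2)))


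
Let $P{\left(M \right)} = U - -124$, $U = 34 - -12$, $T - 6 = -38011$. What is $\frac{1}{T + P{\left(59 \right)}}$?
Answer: $- \frac{1}{37835} \approx -2.6431 \cdot 10^{-5}$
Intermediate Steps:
$T = -38005$ ($T = 6 - 38011 = -38005$)
$U = 46$ ($U = 34 + 12 = 46$)
$P{\left(M \right)} = 170$ ($P{\left(M \right)} = 46 - -124 = 46 + 124 = 170$)
$\frac{1}{T + P{\left(59 \right)}} = \frac{1}{-38005 + 170} = \frac{1}{-37835} = - \frac{1}{37835}$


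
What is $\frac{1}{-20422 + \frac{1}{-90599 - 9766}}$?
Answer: $- \frac{100365}{2049654031} \approx -4.8967 \cdot 10^{-5}$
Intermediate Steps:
$\frac{1}{-20422 + \frac{1}{-90599 - 9766}} = \frac{1}{-20422 + \frac{1}{-100365}} = \frac{1}{-20422 - \frac{1}{100365}} = \frac{1}{- \frac{2049654031}{100365}} = - \frac{100365}{2049654031}$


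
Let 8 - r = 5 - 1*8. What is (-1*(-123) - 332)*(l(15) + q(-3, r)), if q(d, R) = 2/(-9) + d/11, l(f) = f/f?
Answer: -950/9 ≈ -105.56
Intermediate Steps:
r = 11 (r = 8 - (5 - 1*8) = 8 - (5 - 8) = 8 - 1*(-3) = 8 + 3 = 11)
l(f) = 1
q(d, R) = -2/9 + d/11 (q(d, R) = 2*(-⅑) + d*(1/11) = -2/9 + d/11)
(-1*(-123) - 332)*(l(15) + q(-3, r)) = (-1*(-123) - 332)*(1 + (-2/9 + (1/11)*(-3))) = (123 - 332)*(1 + (-2/9 - 3/11)) = -209*(1 - 49/99) = -209*50/99 = -950/9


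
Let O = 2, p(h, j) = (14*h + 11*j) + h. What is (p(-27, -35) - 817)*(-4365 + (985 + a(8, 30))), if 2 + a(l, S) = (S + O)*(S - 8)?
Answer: 4303546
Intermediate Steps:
p(h, j) = 11*j + 15*h (p(h, j) = (11*j + 14*h) + h = 11*j + 15*h)
a(l, S) = -2 + (-8 + S)*(2 + S) (a(l, S) = -2 + (S + 2)*(S - 8) = -2 + (2 + S)*(-8 + S) = -2 + (-8 + S)*(2 + S))
(p(-27, -35) - 817)*(-4365 + (985 + a(8, 30))) = ((11*(-35) + 15*(-27)) - 817)*(-4365 + (985 + (-18 + 30² - 6*30))) = ((-385 - 405) - 817)*(-4365 + (985 + (-18 + 900 - 180))) = (-790 - 817)*(-4365 + (985 + 702)) = -1607*(-4365 + 1687) = -1607*(-2678) = 4303546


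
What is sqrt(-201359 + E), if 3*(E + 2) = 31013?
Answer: I*sqrt(1719210)/3 ≈ 437.06*I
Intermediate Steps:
E = 31007/3 (E = -2 + (1/3)*31013 = -2 + 31013/3 = 31007/3 ≈ 10336.)
sqrt(-201359 + E) = sqrt(-201359 + 31007/3) = sqrt(-573070/3) = I*sqrt(1719210)/3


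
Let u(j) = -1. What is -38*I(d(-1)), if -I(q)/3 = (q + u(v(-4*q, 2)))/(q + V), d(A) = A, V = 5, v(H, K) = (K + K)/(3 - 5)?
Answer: -57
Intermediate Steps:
v(H, K) = -K (v(H, K) = (2*K)/(-2) = (2*K)*(-½) = -K)
I(q) = -3*(-1 + q)/(5 + q) (I(q) = -3*(q - 1)/(q + 5) = -3*(-1 + q)/(5 + q))
-38*I(d(-1)) = -114*(1 - 1*(-1))/(5 - 1) = -114*(1 + 1)/4 = -114*2/4 = -38*3/2 = -57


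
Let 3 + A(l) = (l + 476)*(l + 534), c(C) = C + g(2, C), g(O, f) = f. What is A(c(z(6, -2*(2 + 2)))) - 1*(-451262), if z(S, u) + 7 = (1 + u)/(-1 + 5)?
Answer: 2752297/4 ≈ 6.8807e+5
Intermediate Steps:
z(S, u) = -27/4 + u/4 (z(S, u) = -7 + (1 + u)/(-1 + 5) = -7 + (1 + u)/4 = -7 + (1 + u)*(1/4) = -7 + (1/4 + u/4) = -27/4 + u/4)
c(C) = 2*C (c(C) = C + C = 2*C)
A(l) = -3 + (476 + l)*(534 + l) (A(l) = -3 + (l + 476)*(l + 534) = -3 + (476 + l)*(534 + l))
A(c(z(6, -2*(2 + 2)))) - 1*(-451262) = (254181 + (2*(-27/4 + (-2*(2 + 2))/4))**2 + 1010*(2*(-27/4 + (-2*(2 + 2))/4))) - 1*(-451262) = (254181 + (2*(-27/4 + (-2*4)/4))**2 + 1010*(2*(-27/4 + (-2*4)/4))) + 451262 = (254181 + (2*(-27/4 + (1/4)*(-8)))**2 + 1010*(2*(-27/4 + (1/4)*(-8)))) + 451262 = (254181 + (2*(-27/4 - 2))**2 + 1010*(2*(-27/4 - 2))) + 451262 = (254181 + (2*(-35/4))**2 + 1010*(2*(-35/4))) + 451262 = (254181 + (-35/2)**2 + 1010*(-35/2)) + 451262 = (254181 + 1225/4 - 17675) + 451262 = 947249/4 + 451262 = 2752297/4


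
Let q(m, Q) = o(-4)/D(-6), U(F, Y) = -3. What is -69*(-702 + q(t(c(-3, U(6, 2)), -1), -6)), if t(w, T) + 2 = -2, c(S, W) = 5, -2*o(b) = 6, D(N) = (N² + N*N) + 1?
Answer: 3536181/73 ≈ 48441.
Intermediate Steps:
D(N) = 1 + 2*N² (D(N) = (N² + N²) + 1 = 2*N² + 1 = 1 + 2*N²)
o(b) = -3 (o(b) = -½*6 = -3)
t(w, T) = -4 (t(w, T) = -2 - 2 = -4)
q(m, Q) = -3/73 (q(m, Q) = -3/(1 + 2*(-6)²) = -3/(1 + 2*36) = -3/(1 + 72) = -3/73)
-69*(-702 + q(t(c(-3, U(6, 2)), -1), -6)) = -69*(-702 - 3/73) = -69*(-51249/73) = 3536181/73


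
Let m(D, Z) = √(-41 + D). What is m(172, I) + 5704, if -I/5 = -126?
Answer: 5704 + √131 ≈ 5715.4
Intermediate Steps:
I = 630 (I = -5*(-126) = 630)
m(172, I) + 5704 = √(-41 + 172) + 5704 = √131 + 5704 = 5704 + √131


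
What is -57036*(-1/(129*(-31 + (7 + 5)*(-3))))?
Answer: -19012/2881 ≈ -6.5991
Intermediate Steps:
-57036*(-1/(129*(-31 + (7 + 5)*(-3)))) = -57036*(-1/(129*(-31 + 12*(-3)))) = -57036*(-1/(129*(-31 - 36))) = -57036/((-129*(-67))) = -57036/8643 = -57036*1/8643 = -19012/2881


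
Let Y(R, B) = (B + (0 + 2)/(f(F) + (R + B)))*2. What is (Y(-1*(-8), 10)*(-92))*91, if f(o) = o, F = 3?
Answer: -507104/3 ≈ -1.6903e+5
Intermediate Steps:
Y(R, B) = 2*B + 4/(3 + B + R) (Y(R, B) = (B + (0 + 2)/(3 + (R + B)))*2 = (B + 2/(3 + (B + R)))*2 = (B + 2/(3 + B + R))*2 = 2*B + 4/(3 + B + R))
(Y(-1*(-8), 10)*(-92))*91 = ((2*(2 + 10² + 3*10 + 10*(-1*(-8)))/(3 + 10 - 1*(-8)))*(-92))*91 = ((2*(2 + 100 + 30 + 10*8)/(3 + 10 + 8))*(-92))*91 = ((2*(2 + 100 + 30 + 80)/21)*(-92))*91 = ((2*(1/21)*212)*(-92))*91 = ((424/21)*(-92))*91 = -39008/21*91 = -507104/3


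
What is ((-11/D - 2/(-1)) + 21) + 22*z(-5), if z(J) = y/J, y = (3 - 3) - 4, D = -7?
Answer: 1476/35 ≈ 42.171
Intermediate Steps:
y = -4 (y = 0 - 4 = -4)
z(J) = -4/J
((-11/D - 2/(-1)) + 21) + 22*z(-5) = ((-11/(-7) - 2/(-1)) + 21) + 22*(-4/(-5)) = ((-11*(-1/7) - 2*(-1)) + 21) + 22*(-4*(-1/5)) = ((11/7 + 2) + 21) + 22*(4/5) = (25/7 + 21) + 88/5 = 172/7 + 88/5 = 1476/35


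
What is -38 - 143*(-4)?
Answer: 534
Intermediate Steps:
-38 - 143*(-4) = -38 + 572 = 534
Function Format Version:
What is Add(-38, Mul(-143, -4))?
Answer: 534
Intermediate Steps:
Add(-38, Mul(-143, -4)) = Add(-38, 572) = 534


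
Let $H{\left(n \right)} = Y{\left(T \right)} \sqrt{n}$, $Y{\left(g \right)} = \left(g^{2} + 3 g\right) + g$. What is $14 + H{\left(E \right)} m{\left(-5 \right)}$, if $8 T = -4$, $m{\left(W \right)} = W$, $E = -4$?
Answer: $14 + \frac{35 i}{2} \approx 14.0 + 17.5 i$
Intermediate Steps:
$T = - \frac{1}{2}$ ($T = \frac{1}{8} \left(-4\right) = - \frac{1}{2} \approx -0.5$)
$Y{\left(g \right)} = g^{2} + 4 g$
$H{\left(n \right)} = - \frac{7 \sqrt{n}}{4}$ ($H{\left(n \right)} = - \frac{4 - \frac{1}{2}}{2} \sqrt{n} = \left(- \frac{1}{2}\right) \frac{7}{2} \sqrt{n} = - \frac{7 \sqrt{n}}{4}$)
$14 + H{\left(E \right)} m{\left(-5 \right)} = 14 + - \frac{7 \sqrt{-4}}{4} \left(-5\right) = 14 + - \frac{7 \cdot 2 i}{4} \left(-5\right) = 14 + - \frac{7 i}{2} \left(-5\right) = 14 + \frac{35 i}{2}$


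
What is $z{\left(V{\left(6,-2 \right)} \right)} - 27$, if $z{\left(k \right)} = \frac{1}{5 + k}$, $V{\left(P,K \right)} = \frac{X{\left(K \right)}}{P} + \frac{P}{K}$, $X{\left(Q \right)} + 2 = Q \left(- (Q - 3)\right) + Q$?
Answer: $-30$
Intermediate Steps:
$X{\left(Q \right)} = -2 + Q + Q \left(3 - Q\right)$ ($X{\left(Q \right)} = -2 + \left(Q \left(- (Q - 3)\right) + Q\right) = -2 + \left(Q \left(- (-3 + Q)\right) + Q\right) = -2 + \left(Q \left(3 - Q\right) + Q\right) = -2 + \left(Q + Q \left(3 - Q\right)\right) = -2 + Q + Q \left(3 - Q\right)$)
$V{\left(P,K \right)} = \frac{P}{K} + \frac{-2 - K^{2} + 4 K}{P}$ ($V{\left(P,K \right)} = \frac{-2 - K^{2} + 4 K}{P} + \frac{P}{K} = \frac{P}{K} + \frac{-2 - K^{2} + 4 K}{P}$)
$z{\left(V{\left(6,-2 \right)} \right)} - 27 = \frac{1}{5 + \frac{6^{2} - 2 \left(-2 - \left(-2\right)^{2} + 4 \left(-2\right)\right)}{\left(-2\right) 6}} - 27 = \frac{1}{5 - \frac{36 - 2 \left(-2 - 4 - 8\right)}{12}} - 27 = \frac{1}{5 - \frac{36 - -28}{12}} - 27 = \frac{1}{5 - \frac{36 + 28}{12}} - 27 = \frac{1}{5 - \frac{1}{12} \cdot 64} - 27 = \frac{1}{5 - \frac{16}{3}} - 27 = \frac{1}{- \frac{1}{3}} - 27 = -3 - 27 = -30$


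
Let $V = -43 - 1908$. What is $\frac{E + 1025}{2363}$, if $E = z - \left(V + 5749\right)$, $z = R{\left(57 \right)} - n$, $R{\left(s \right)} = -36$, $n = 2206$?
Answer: $- \frac{295}{139} \approx -2.1223$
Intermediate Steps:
$V = -1951$ ($V = -43 - 1908 = -1951$)
$z = -2242$ ($z = -36 - 2206 = -2242$)
$E = -6040$ ($E = -2242 - \left(-1951 + 5749\right) = -2242 - 3798 = -6040$)
$\frac{E + 1025}{2363} = \frac{-6040 + 1025}{2363} = \left(-5015\right) \frac{1}{2363} = - \frac{295}{139}$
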